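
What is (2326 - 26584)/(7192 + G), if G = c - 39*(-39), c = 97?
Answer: -12129/4405 ≈ -2.7535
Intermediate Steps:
G = 1618 (G = 97 - 39*(-39) = 97 + 1521 = 1618)
(2326 - 26584)/(7192 + G) = (2326 - 26584)/(7192 + 1618) = -24258/8810 = -24258*1/8810 = -12129/4405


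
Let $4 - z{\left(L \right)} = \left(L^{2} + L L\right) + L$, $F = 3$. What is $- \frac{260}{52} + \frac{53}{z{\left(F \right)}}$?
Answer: $- \frac{138}{17} \approx -8.1176$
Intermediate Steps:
$z{\left(L \right)} = 4 - L - 2 L^{2}$ ($z{\left(L \right)} = 4 - \left(\left(L^{2} + L L\right) + L\right) = 4 - \left(\left(L^{2} + L^{2}\right) + L\right) = 4 - \left(2 L^{2} + L\right) = 4 - \left(L + 2 L^{2}\right) = 4 - L - 2 L^{2}$)
$- \frac{260}{52} + \frac{53}{z{\left(F \right)}} = - \frac{260}{52} + \frac{53}{4 - 3 - 2 \cdot 3^{2}} = \left(-260\right) \frac{1}{52} + \frac{53}{4 - 3 - 18} = -5 + \frac{53}{4 - 3 - 18} = -5 + \frac{53}{-17} = -5 + 53 \left(- \frac{1}{17}\right) = -5 - \frac{53}{17} = - \frac{138}{17}$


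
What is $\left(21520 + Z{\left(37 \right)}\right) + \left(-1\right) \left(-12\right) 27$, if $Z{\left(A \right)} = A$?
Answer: $21881$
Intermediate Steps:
$\left(21520 + Z{\left(37 \right)}\right) + \left(-1\right) \left(-12\right) 27 = \left(21520 + 37\right) + \left(-1\right) \left(-12\right) 27 = 21557 + 12 \cdot 27 = 21557 + 324 = 21881$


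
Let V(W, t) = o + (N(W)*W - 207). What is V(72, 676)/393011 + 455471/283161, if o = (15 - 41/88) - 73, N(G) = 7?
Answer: 15758393792479/9793114123848 ≈ 1.6091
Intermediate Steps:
o = -5145/88 (o = (15 - 41*1/88) - 73 = (15 - 41/88) - 73 = 1279/88 - 73 = -5145/88 ≈ -58.466)
V(W, t) = -23361/88 + 7*W (V(W, t) = -5145/88 + (7*W - 207) = -5145/88 + (-207 + 7*W) = -23361/88 + 7*W)
V(72, 676)/393011 + 455471/283161 = (-23361/88 + 7*72)/393011 + 455471/283161 = (-23361/88 + 504)*(1/393011) + 455471*(1/283161) = (20991/88)*(1/393011) + 455471/283161 = 20991/34584968 + 455471/283161 = 15758393792479/9793114123848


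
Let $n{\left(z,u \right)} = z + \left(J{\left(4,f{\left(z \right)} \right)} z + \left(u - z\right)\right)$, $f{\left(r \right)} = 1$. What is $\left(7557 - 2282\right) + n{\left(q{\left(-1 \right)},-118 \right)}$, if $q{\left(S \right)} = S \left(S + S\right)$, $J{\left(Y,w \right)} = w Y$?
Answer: $5165$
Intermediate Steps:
$J{\left(Y,w \right)} = Y w$
$q{\left(S \right)} = 2 S^{2}$ ($q{\left(S \right)} = S 2 S = 2 S^{2}$)
$n{\left(z,u \right)} = u + 4 z$ ($n{\left(z,u \right)} = z + \left(4 \cdot 1 z + \left(u - z\right)\right) = z + \left(4 z + \left(u - z\right)\right) = z + \left(u + 3 z\right) = u + 4 z$)
$\left(7557 - 2282\right) + n{\left(q{\left(-1 \right)},-118 \right)} = \left(7557 - 2282\right) - \left(118 - 4 \cdot 2 \left(-1\right)^{2}\right) = \left(7557 - 2282\right) - \left(118 - 4 \cdot 2 \cdot 1\right) = 5275 + \left(-118 + 4 \cdot 2\right) = 5275 + \left(-118 + 8\right) = 5275 - 110 = 5165$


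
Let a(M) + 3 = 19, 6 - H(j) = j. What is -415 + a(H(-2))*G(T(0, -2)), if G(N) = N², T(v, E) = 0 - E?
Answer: -351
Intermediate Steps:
H(j) = 6 - j
T(v, E) = -E
a(M) = 16 (a(M) = -3 + 19 = 16)
-415 + a(H(-2))*G(T(0, -2)) = -415 + 16*(-1*(-2))² = -415 + 16*2² = -415 + 16*4 = -415 + 64 = -351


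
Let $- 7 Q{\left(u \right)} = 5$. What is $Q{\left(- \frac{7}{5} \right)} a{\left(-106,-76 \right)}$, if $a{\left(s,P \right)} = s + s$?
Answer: $\frac{1060}{7} \approx 151.43$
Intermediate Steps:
$Q{\left(u \right)} = - \frac{5}{7}$ ($Q{\left(u \right)} = \left(- \frac{1}{7}\right) 5 = - \frac{5}{7}$)
$a{\left(s,P \right)} = 2 s$
$Q{\left(- \frac{7}{5} \right)} a{\left(-106,-76 \right)} = - \frac{5 \cdot 2 \left(-106\right)}{7} = \left(- \frac{5}{7}\right) \left(-212\right) = \frac{1060}{7}$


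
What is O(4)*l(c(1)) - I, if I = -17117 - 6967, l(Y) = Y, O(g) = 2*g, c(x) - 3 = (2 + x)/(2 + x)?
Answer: 24116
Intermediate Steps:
c(x) = 4 (c(x) = 3 + (2 + x)/(2 + x) = 3 + 1 = 4)
I = -24084
O(4)*l(c(1)) - I = (2*4)*4 - 1*(-24084) = 8*4 + 24084 = 32 + 24084 = 24116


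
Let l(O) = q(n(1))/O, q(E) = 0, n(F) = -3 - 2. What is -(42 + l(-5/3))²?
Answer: -1764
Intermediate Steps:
n(F) = -5
l(O) = 0 (l(O) = 0/O = 0)
-(42 + l(-5/3))² = -(42 + 0)² = -1*42² = -1*1764 = -1764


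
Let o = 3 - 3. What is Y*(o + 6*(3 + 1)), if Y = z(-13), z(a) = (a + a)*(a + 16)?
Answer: -1872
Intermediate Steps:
z(a) = 2*a*(16 + a) (z(a) = (2*a)*(16 + a) = 2*a*(16 + a))
o = 0
Y = -78 (Y = 2*(-13)*(16 - 13) = 2*(-13)*3 = -78)
Y*(o + 6*(3 + 1)) = -78*(0 + 6*(3 + 1)) = -78*(0 + 6*4) = -78*(0 + 24) = -78*24 = -1872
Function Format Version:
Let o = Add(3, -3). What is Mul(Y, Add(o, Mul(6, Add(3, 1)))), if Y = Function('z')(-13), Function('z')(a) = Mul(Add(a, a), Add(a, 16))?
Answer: -1872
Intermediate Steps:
Function('z')(a) = Mul(2, a, Add(16, a)) (Function('z')(a) = Mul(Mul(2, a), Add(16, a)) = Mul(2, a, Add(16, a)))
o = 0
Y = -78 (Y = Mul(2, -13, Add(16, -13)) = Mul(2, -13, 3) = -78)
Mul(Y, Add(o, Mul(6, Add(3, 1)))) = Mul(-78, Add(0, Mul(6, Add(3, 1)))) = Mul(-78, Add(0, Mul(6, 4))) = Mul(-78, Add(0, 24)) = Mul(-78, 24) = -1872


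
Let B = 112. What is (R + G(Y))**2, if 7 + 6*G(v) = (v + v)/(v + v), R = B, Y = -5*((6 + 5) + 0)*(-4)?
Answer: 12321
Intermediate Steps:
Y = 220 (Y = -5*(11 + 0)*(-4) = -5*11*(-4) = -55*(-4) = 220)
R = 112
G(v) = -1 (G(v) = -7/6 + ((v + v)/(v + v))/6 = -7/6 + ((2*v)/((2*v)))/6 = -7/6 + ((2*v)*(1/(2*v)))/6 = -7/6 + (1/6)*1 = -7/6 + 1/6 = -1)
(R + G(Y))**2 = (112 - 1)**2 = 111**2 = 12321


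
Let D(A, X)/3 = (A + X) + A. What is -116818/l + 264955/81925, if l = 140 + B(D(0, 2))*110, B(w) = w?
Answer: -187167013/1310800 ≈ -142.79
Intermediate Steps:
D(A, X) = 3*X + 6*A (D(A, X) = 3*((A + X) + A) = 3*(X + 2*A) = 3*X + 6*A)
l = 800 (l = 140 + (3*2 + 6*0)*110 = 140 + (6 + 0)*110 = 140 + 6*110 = 140 + 660 = 800)
-116818/l + 264955/81925 = -116818/800 + 264955/81925 = -116818*1/800 + 264955*(1/81925) = -58409/400 + 52991/16385 = -187167013/1310800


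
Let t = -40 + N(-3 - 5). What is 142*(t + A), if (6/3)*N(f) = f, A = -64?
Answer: -15336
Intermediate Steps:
N(f) = f/2
t = -44 (t = -40 + (-3 - 5)/2 = -40 + (½)*(-8) = -40 - 4 = -44)
142*(t + A) = 142*(-44 - 64) = 142*(-108) = -15336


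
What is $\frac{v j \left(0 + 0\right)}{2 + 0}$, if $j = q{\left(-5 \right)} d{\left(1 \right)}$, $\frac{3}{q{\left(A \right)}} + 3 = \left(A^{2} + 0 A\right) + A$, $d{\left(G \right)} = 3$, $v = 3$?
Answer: $0$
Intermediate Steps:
$q{\left(A \right)} = \frac{3}{-3 + A + A^{2}}$ ($q{\left(A \right)} = \frac{3}{-3 + \left(\left(A^{2} + 0 A\right) + A\right)} = \frac{3}{-3 + \left(\left(A^{2} + 0\right) + A\right)} = \frac{3}{-3 + \left(A^{2} + A\right)} = \frac{3}{-3 + \left(A + A^{2}\right)} = \frac{3}{-3 + A + A^{2}}$)
$j = \frac{9}{17}$ ($j = \frac{3}{-3 - 5 + \left(-5\right)^{2}} \cdot 3 = \frac{3}{-3 - 5 + 25} \cdot 3 = \frac{3}{17} \cdot 3 = \frac{9}{17} \approx 0.52941$)
$\frac{v j \left(0 + 0\right)}{2 + 0} = \frac{3 \frac{9 \left(0 + 0\right)}{17}}{2 + 0} = \frac{3 \cdot \frac{9}{17} \cdot 0}{2} = 3 \cdot 0 \cdot \frac{1}{2} = 0 \cdot \frac{1}{2} = 0$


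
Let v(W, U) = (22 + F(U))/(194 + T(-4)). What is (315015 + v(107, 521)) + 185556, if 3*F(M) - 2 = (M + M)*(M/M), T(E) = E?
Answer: 9510886/19 ≈ 5.0057e+5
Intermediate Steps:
F(M) = ⅔ + 2*M/3 (F(M) = ⅔ + ((M + M)*(M/M))/3 = ⅔ + ((2*M)*1)/3 = ⅔ + (2*M)/3 = ⅔ + 2*M/3)
v(W, U) = 34/285 + U/285 (v(W, U) = (22 + (⅔ + 2*U/3))/(194 - 4) = (68/3 + 2*U/3)/190 = (68/3 + 2*U/3)*(1/190) = 34/285 + U/285)
(315015 + v(107, 521)) + 185556 = (315015 + (34/285 + (1/285)*521)) + 185556 = (315015 + (34/285 + 521/285)) + 185556 = (315015 + 37/19) + 185556 = 5985322/19 + 185556 = 9510886/19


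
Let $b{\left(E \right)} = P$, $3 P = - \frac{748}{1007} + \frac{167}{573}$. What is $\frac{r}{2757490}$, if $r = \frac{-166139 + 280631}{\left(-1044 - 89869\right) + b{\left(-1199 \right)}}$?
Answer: $- \frac{1054199097}{2308278210324970} \approx -4.567 \cdot 10^{-7}$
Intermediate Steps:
$P = - \frac{260435}{1731033}$ ($P = \frac{- \frac{748}{1007} + \frac{167}{573}}{3} = \frac{1}{3} \left(- \frac{260435}{577011}\right) = - \frac{260435}{1731033} \approx -0.15045$)
$b{\left(E \right)} = - \frac{260435}{1731033}$
$r = - \frac{49547357559}{39343415891}$ ($r = \frac{-166139 + 280631}{\left(-1044 - 89869\right) - \frac{260435}{1731033}} = \frac{114492}{\left(-1044 - 89869\right) - \frac{260435}{1731033}} = \frac{114492}{-90913 - \frac{260435}{1731033}} = \frac{114492}{- \frac{157373663564}{1731033}} = 114492 \left(- \frac{1731033}{157373663564}\right) = - \frac{49547357559}{39343415891} \approx -1.2594$)
$\frac{r}{2757490} = - \frac{49547357559}{39343415891 \cdot 2757490} = \left(- \frac{49547357559}{39343415891}\right) \frac{1}{2757490} = - \frac{1054199097}{2308278210324970}$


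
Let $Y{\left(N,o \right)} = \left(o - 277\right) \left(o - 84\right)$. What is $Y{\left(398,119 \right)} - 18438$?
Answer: $-23968$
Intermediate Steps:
$Y{\left(N,o \right)} = \left(-277 + o\right) \left(-84 + o\right)$
$Y{\left(398,119 \right)} - 18438 = \left(23268 + 119^{2} - 42959\right) - 18438 = \left(23268 + 14161 - 42959\right) - 18438 = -5530 - 18438 = -23968$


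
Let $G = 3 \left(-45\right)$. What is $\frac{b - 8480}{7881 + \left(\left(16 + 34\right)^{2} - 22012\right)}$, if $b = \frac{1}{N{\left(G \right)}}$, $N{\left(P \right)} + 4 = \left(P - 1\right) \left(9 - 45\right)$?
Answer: $\frac{13828053}{18966284} \approx 0.72909$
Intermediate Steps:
$G = -135$
$N{\left(P \right)} = 32 - 36 P$ ($N{\left(P \right)} = -4 + \left(P - 1\right) \left(9 - 45\right) = -4 + \left(-1 + P\right) \left(-36\right) = -4 - \left(-36 + 36 P\right) = 32 - 36 P$)
$b = \frac{1}{4892}$ ($b = \frac{1}{32 - -4860} = \frac{1}{32 + 4860} = \frac{1}{4892} \approx 0.00020442$)
$\frac{b - 8480}{7881 + \left(\left(16 + 34\right)^{2} - 22012\right)} = \frac{\frac{1}{4892} - 8480}{7881 + \left(\left(16 + 34\right)^{2} - 22012\right)} = - \frac{41484159}{4892 \left(7881 - \left(22012 - 50^{2}\right)\right)} = - \frac{41484159}{4892 \left(7881 + \left(2500 - 22012\right)\right)} = - \frac{41484159}{4892 \left(7881 - 19512\right)} = - \frac{41484159}{4892 \left(-11631\right)} = \left(- \frac{41484159}{4892}\right) \left(- \frac{1}{11631}\right) = \frac{13828053}{18966284}$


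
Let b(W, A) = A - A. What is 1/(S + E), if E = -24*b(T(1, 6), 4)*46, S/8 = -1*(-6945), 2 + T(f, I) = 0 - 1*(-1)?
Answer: 1/55560 ≈ 1.7999e-5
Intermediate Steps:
T(f, I) = -1 (T(f, I) = -2 + (0 - 1*(-1)) = -2 + (0 + 1) = -2 + 1 = -1)
S = 55560 (S = 8*(-1*(-6945)) = 8*6945 = 55560)
b(W, A) = 0
E = 0 (E = -24*0*46 = 0*46 = 0)
1/(S + E) = 1/(55560 + 0) = 1/55560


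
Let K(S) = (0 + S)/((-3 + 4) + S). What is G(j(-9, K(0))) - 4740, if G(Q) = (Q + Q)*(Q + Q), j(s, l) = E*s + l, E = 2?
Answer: -3444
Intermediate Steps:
K(S) = S/(1 + S)
j(s, l) = l + 2*s (j(s, l) = 2*s + l = l + 2*s)
G(Q) = 4*Q² (G(Q) = (2*Q)*(2*Q) = 4*Q²)
G(j(-9, K(0))) - 4740 = 4*(0/(1 + 0) + 2*(-9))² - 4740 = 4*(0/1 - 18)² - 4740 = 4*(0*1 - 18)² - 4740 = 4*(0 - 18)² - 4740 = 4*(-18)² - 4740 = 4*324 - 4740 = 1296 - 4740 = -3444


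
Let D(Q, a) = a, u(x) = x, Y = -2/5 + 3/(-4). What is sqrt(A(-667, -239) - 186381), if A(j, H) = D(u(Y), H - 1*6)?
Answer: I*sqrt(186626) ≈ 432.0*I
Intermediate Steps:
Y = -23/20 (Y = -2*1/5 + 3*(-1/4) = -2/5 - 3/4 = -23/20 ≈ -1.1500)
A(j, H) = -6 + H (A(j, H) = H - 1*6 = H - 6 = -6 + H)
sqrt(A(-667, -239) - 186381) = sqrt((-6 - 239) - 186381) = sqrt(-245 - 186381) = sqrt(-186626) = I*sqrt(186626)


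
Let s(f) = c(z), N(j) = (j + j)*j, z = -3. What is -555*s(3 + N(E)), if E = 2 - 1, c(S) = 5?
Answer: -2775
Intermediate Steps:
E = 1
N(j) = 2*j**2 (N(j) = (2*j)*j = 2*j**2)
s(f) = 5
-555*s(3 + N(E)) = -555*5 = -2775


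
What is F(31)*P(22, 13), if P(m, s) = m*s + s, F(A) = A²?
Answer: 287339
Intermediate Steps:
P(m, s) = s + m*s
F(31)*P(22, 13) = 31²*(13*(1 + 22)) = 961*(13*23) = 961*299 = 287339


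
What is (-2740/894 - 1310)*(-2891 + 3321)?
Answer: -252384200/447 ≈ -5.6462e+5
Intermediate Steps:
(-2740/894 - 1310)*(-2891 + 3321) = (-2740*1/894 - 1310)*430 = (-1370/447 - 1310)*430 = -586940/447*430 = -252384200/447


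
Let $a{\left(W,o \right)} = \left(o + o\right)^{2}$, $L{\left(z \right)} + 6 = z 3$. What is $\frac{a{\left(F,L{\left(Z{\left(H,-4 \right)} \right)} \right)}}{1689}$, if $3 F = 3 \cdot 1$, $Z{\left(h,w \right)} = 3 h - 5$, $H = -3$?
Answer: $\frac{3072}{563} \approx 5.4565$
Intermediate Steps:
$Z{\left(h,w \right)} = -5 + 3 h$
$L{\left(z \right)} = -6 + 3 z$ ($L{\left(z \right)} = -6 + z 3 = -6 + 3 z$)
$F = 1$ ($F = \frac{3 \cdot 1}{3} = \frac{1}{3} \cdot 3 = 1$)
$a{\left(W,o \right)} = 4 o^{2}$ ($a{\left(W,o \right)} = \left(2 o\right)^{2} = 4 o^{2}$)
$\frac{a{\left(F,L{\left(Z{\left(H,-4 \right)} \right)} \right)}}{1689} = \frac{4 \left(-6 + 3 \left(-5 + 3 \left(-3\right)\right)\right)^{2}}{1689} = 4 \left(-6 + 3 \left(-5 - 9\right)\right)^{2} \cdot \frac{1}{1689} = 4 \left(-6 + 3 \left(-14\right)\right)^{2} \cdot \frac{1}{1689} = 4 \left(-6 - 42\right)^{2} \cdot \frac{1}{1689} = 4 \left(-48\right)^{2} \cdot \frac{1}{1689} = 4 \cdot 2304 \cdot \frac{1}{1689} = 9216 \cdot \frac{1}{1689} = \frac{3072}{563}$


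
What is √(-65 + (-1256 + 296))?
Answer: 5*I*√41 ≈ 32.016*I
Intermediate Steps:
√(-65 + (-1256 + 296)) = √(-65 - 960) = √(-1025) = 5*I*√41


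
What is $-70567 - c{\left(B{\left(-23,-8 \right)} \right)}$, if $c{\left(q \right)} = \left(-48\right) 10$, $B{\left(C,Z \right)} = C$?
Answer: $-70087$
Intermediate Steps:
$c{\left(q \right)} = -480$
$-70567 - c{\left(B{\left(-23,-8 \right)} \right)} = -70567 - -480 = -70567 + 480 = -70087$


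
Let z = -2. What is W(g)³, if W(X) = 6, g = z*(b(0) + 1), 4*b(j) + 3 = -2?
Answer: 216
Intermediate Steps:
b(j) = -5/4 (b(j) = -¾ + (¼)*(-2) = -¾ - ½ = -5/4)
g = ½ (g = -2*(-5/4 + 1) = -2*(-¼) = ½ ≈ 0.50000)
W(g)³ = 6³ = 216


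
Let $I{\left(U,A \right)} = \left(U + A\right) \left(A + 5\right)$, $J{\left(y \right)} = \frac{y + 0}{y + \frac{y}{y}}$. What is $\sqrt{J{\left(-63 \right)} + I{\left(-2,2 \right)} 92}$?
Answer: $\frac{3 \sqrt{434}}{62} \approx 1.008$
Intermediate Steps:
$J{\left(y \right)} = \frac{y}{1 + y}$ ($J{\left(y \right)} = \frac{y}{y + 1} = \frac{y}{1 + y}$)
$I{\left(U,A \right)} = \left(5 + A\right) \left(A + U\right)$ ($I{\left(U,A \right)} = \left(A + U\right) \left(5 + A\right) = \left(5 + A\right) \left(A + U\right)$)
$\sqrt{J{\left(-63 \right)} + I{\left(-2,2 \right)} 92} = \sqrt{- \frac{63}{1 - 63} + \left(2^{2} + 5 \cdot 2 + 5 \left(-2\right) + 2 \left(-2\right)\right) 92} = \sqrt{- \frac{63}{-62} + \left(4 + 10 - 10 - 4\right) 92} = \sqrt{\left(-63\right) \left(- \frac{1}{62}\right) + 0 \cdot 92} = \sqrt{\frac{63}{62} + 0} = \sqrt{\frac{63}{62}} = \frac{3 \sqrt{434}}{62}$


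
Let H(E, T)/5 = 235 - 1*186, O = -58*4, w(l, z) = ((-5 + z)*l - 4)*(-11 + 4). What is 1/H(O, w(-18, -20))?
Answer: 1/245 ≈ 0.0040816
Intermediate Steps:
w(l, z) = 28 - 7*l*(-5 + z) (w(l, z) = (l*(-5 + z) - 4)*(-7) = (-4 + l*(-5 + z))*(-7) = 28 - 7*l*(-5 + z))
O = -232
H(E, T) = 245 (H(E, T) = 5*(235 - 1*186) = 5*(235 - 186) = 5*49 = 245)
1/H(O, w(-18, -20)) = 1/245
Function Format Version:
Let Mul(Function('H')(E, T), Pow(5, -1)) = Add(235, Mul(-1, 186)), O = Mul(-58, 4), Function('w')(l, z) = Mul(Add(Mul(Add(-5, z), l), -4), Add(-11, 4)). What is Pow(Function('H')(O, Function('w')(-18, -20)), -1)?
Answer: Rational(1, 245) ≈ 0.0040816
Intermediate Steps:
Function('w')(l, z) = Add(28, Mul(-7, l, Add(-5, z))) (Function('w')(l, z) = Mul(Add(Mul(l, Add(-5, z)), -4), -7) = Mul(Add(-4, Mul(l, Add(-5, z))), -7) = Add(28, Mul(-7, l, Add(-5, z))))
O = -232
Function('H')(E, T) = 245 (Function('H')(E, T) = Mul(5, Add(235, Mul(-1, 186))) = Mul(5, Add(235, -186)) = Mul(5, 49) = 245)
Pow(Function('H')(O, Function('w')(-18, -20)), -1) = Pow(245, -1) = Rational(1, 245)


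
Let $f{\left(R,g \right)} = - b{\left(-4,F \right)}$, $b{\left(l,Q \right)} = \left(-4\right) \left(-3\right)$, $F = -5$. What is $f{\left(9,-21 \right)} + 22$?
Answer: $10$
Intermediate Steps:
$b{\left(l,Q \right)} = 12$
$f{\left(R,g \right)} = -12$ ($f{\left(R,g \right)} = \left(-1\right) 12 = -12$)
$f{\left(9,-21 \right)} + 22 = -12 + 22 = 10$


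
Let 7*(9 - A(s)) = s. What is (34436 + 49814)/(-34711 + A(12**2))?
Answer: -294875/121529 ≈ -2.4264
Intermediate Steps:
A(s) = 9 - s/7
(34436 + 49814)/(-34711 + A(12**2)) = (34436 + 49814)/(-34711 + (9 - 1/7*12**2)) = 84250/(-34711 + (9 - 1/7*144)) = 84250/(-34711 + (9 - 144/7)) = 84250/(-34711 - 81/7) = 84250/(-243058/7) = 84250*(-7/243058) = -294875/121529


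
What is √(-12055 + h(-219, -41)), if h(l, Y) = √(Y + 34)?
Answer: √(-12055 + I*√7) ≈ 0.012 + 109.8*I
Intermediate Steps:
h(l, Y) = √(34 + Y)
√(-12055 + h(-219, -41)) = √(-12055 + √(34 - 41)) = √(-12055 + √(-7)) = √(-12055 + I*√7)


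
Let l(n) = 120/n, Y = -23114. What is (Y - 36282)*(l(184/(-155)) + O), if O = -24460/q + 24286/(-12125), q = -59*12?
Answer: 200953792223176/49360875 ≈ 4.0711e+6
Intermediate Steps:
q = -708
O = 69845753/2146125 (O = -24460/(-708) + 24286/(-12125) = -24460*(-1/708) + 24286*(-1/12125) = 6115/177 - 24286/12125 = 69845753/2146125 ≈ 32.545)
(Y - 36282)*(l(184/(-155)) + O) = (-23114 - 36282)*(120/((184/(-155))) + 69845753/2146125) = -59396*(120/((184*(-1/155))) + 69845753/2146125) = -59396*(120/(-184/155) + 69845753/2146125) = -59396*(120*(-155/184) + 69845753/2146125) = -59396*(-2325/23 + 69845753/2146125) = -59396*(-3383288306/49360875) = 200953792223176/49360875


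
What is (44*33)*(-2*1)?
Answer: -2904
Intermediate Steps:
(44*33)*(-2*1) = 1452*(-2) = -2904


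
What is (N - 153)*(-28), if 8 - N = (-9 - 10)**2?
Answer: 14168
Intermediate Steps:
N = -353 (N = 8 - (-9 - 10)**2 = 8 - 1*(-19)**2 = 8 - 1*361 = 8 - 361 = -353)
(N - 153)*(-28) = (-353 - 153)*(-28) = -506*(-28) = 14168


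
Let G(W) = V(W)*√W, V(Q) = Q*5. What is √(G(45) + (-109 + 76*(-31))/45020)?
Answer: √(-1109743 + 13680902700*√5)/4502 ≈ 38.850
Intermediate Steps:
V(Q) = 5*Q
G(W) = 5*W^(3/2) (G(W) = (5*W)*√W = 5*W^(3/2))
√(G(45) + (-109 + 76*(-31))/45020) = √(5*45^(3/2) + (-109 + 76*(-31))/45020) = √(5*(135*√5) + (-109 - 2356)*(1/45020)) = √(675*√5 - 2465*1/45020) = √(675*√5 - 493/9004) = √(-493/9004 + 675*√5)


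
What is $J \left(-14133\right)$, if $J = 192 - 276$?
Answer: $1187172$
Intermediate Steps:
$J = -84$ ($J = 192 - 276 = -84$)
$J \left(-14133\right) = \left(-84\right) \left(-14133\right) = 1187172$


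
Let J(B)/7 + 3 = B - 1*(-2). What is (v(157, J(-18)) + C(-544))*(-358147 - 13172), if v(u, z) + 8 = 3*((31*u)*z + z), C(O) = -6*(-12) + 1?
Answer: 721200640173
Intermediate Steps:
J(B) = -7 + 7*B (J(B) = -21 + 7*(B - 1*(-2)) = -21 + 7*(B + 2) = -21 + 7*(2 + B) = -21 + (14 + 7*B) = -7 + 7*B)
C(O) = 73 (C(O) = 72 + 1 = 73)
v(u, z) = -8 + 3*z + 93*u*z (v(u, z) = -8 + 3*((31*u)*z + z) = -8 + 3*(31*u*z + z) = -8 + 3*(z + 31*u*z) = -8 + (3*z + 93*u*z) = -8 + 3*z + 93*u*z)
(v(157, J(-18)) + C(-544))*(-358147 - 13172) = ((-8 + 3*(-7 + 7*(-18)) + 93*157*(-7 + 7*(-18))) + 73)*(-358147 - 13172) = ((-8 + 3*(-7 - 126) + 93*157*(-7 - 126)) + 73)*(-371319) = ((-8 + 3*(-133) + 93*157*(-133)) + 73)*(-371319) = ((-8 - 399 - 1941933) + 73)*(-371319) = (-1942340 + 73)*(-371319) = -1942267*(-371319) = 721200640173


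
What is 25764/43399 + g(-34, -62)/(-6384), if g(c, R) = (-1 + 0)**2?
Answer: 164433977/277059216 ≈ 0.59350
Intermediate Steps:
g(c, R) = 1 (g(c, R) = (-1)**2 = 1)
25764/43399 + g(-34, -62)/(-6384) = 25764/43399 + 1/(-6384) = 25764*(1/43399) + 1*(-1/6384) = 25764/43399 - 1/6384 = 164433977/277059216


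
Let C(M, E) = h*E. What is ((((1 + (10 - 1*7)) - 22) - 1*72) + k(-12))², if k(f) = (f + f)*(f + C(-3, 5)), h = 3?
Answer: 26244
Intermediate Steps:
C(M, E) = 3*E
k(f) = 2*f*(15 + f) (k(f) = (f + f)*(f + 3*5) = (2*f)*(f + 15) = (2*f)*(15 + f) = 2*f*(15 + f))
((((1 + (10 - 1*7)) - 22) - 1*72) + k(-12))² = ((((1 + (10 - 1*7)) - 22) - 1*72) + 2*(-12)*(15 - 12))² = ((((1 + (10 - 7)) - 22) - 72) + 2*(-12)*3)² = ((((1 + 3) - 22) - 72) - 72)² = (((4 - 22) - 72) - 72)² = ((-18 - 72) - 72)² = (-90 - 72)² = (-162)² = 26244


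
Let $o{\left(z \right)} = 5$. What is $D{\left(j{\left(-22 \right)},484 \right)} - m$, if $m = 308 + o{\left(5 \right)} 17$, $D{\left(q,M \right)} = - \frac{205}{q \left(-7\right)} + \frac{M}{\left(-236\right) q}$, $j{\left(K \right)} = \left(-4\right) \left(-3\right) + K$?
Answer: $- \frac{817169}{2065} \approx -395.72$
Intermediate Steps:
$j{\left(K \right)} = 12 + K$
$D{\left(q,M \right)} = \frac{205}{7 q} - \frac{M}{236 q}$ ($D{\left(q,M \right)} = - \frac{205}{\left(-7\right) q} + M \left(- \frac{1}{236 q}\right) = - 205 \left(- \frac{1}{7 q}\right) - \frac{M}{236 q} = \frac{205}{7 q} - \frac{M}{236 q}$)
$m = 393$ ($m = 308 + 5 \cdot 17 = 308 + 85 = 393$)
$D{\left(j{\left(-22 \right)},484 \right)} - m = \frac{48380 - 3388}{1652 \left(12 - 22\right)} - 393 = \frac{48380 - 3388}{1652 \left(-10\right)} - 393 = \frac{1}{1652} \left(- \frac{1}{10}\right) 44992 - 393 = - \frac{5624}{2065} - 393 = - \frac{817169}{2065}$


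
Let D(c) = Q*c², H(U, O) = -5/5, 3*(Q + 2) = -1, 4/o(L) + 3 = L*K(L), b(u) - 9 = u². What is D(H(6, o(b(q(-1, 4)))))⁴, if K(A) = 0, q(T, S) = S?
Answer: 2401/81 ≈ 29.642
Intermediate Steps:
b(u) = 9 + u²
o(L) = -4/3 (o(L) = 4/(-3 + L*0) = 4/(-3 + 0) = 4/(-3) = 4*(-⅓) = -4/3)
Q = -7/3 (Q = -2 + (⅓)*(-1) = -2 - ⅓ = -7/3 ≈ -2.3333)
H(U, O) = -1 (H(U, O) = -5*⅕ = -1)
D(c) = -7*c²/3
D(H(6, o(b(q(-1, 4)))))⁴ = (-7/3*(-1)²)⁴ = (-7/3*1)⁴ = (-7/3)⁴ = 2401/81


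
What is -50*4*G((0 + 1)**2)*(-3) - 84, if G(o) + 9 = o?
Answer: -4884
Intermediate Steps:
G(o) = -9 + o
-50*4*G((0 + 1)**2)*(-3) - 84 = -50*4*(-9 + (0 + 1)**2)*(-3) - 84 = -50*4*(-9 + 1**2)*(-3) - 84 = -50*4*(-9 + 1)*(-3) - 84 = -50*4*(-8)*(-3) - 84 = -(-1600)*(-3) - 84 = -50*96 - 84 = -4800 - 84 = -4884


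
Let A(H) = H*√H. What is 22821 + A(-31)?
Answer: 22821 - 31*I*√31 ≈ 22821.0 - 172.6*I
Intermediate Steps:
A(H) = H^(3/2)
22821 + A(-31) = 22821 + (-31)^(3/2) = 22821 - 31*I*√31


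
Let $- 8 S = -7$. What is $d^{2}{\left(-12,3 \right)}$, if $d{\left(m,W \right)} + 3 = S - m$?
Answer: $\frac{6241}{64} \approx 97.516$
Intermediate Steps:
$S = \frac{7}{8}$ ($S = \left(- \frac{1}{8}\right) \left(-7\right) = \frac{7}{8} \approx 0.875$)
$d{\left(m,W \right)} = - \frac{17}{8} - m$ ($d{\left(m,W \right)} = -3 - \left(- \frac{7}{8} + m\right) = - \frac{17}{8} - m$)
$d^{2}{\left(-12,3 \right)} = \left(- \frac{17}{8} - -12\right)^{2} = \left(- \frac{17}{8} + 12\right)^{2} = \left(\frac{79}{8}\right)^{2} = \frac{6241}{64}$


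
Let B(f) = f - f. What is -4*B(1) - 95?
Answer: -95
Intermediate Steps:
B(f) = 0
-4*B(1) - 95 = -4*0 - 95 = 0 - 95 = -95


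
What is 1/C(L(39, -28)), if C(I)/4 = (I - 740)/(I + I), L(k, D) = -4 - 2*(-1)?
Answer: 1/742 ≈ 0.0013477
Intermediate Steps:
L(k, D) = -2 (L(k, D) = -4 + 2 = -2)
C(I) = 2*(-740 + I)/I (C(I) = 4*((I - 740)/(I + I)) = 4*((-740 + I)/((2*I))) = 4*((-740 + I)*(1/(2*I))) = 4*((-740 + I)/(2*I)) = 2*(-740 + I)/I)
1/C(L(39, -28)) = 1/(2 - 1480/(-2)) = 1/(2 - 1480*(-1/2)) = 1/(2 + 740) = 1/742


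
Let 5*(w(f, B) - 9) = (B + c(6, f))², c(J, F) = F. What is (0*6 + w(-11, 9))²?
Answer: 2401/25 ≈ 96.040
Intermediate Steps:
w(f, B) = 9 + (B + f)²/5
(0*6 + w(-11, 9))² = (0*6 + (9 + (9 - 11)²/5))² = (0 + (9 + (⅕)*(-2)²))² = (0 + (9 + (⅕)*4))² = (0 + (9 + ⅘))² = (0 + 49/5)² = (49/5)² = 2401/25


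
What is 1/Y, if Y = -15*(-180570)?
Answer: 1/2708550 ≈ 3.6920e-7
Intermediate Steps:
Y = 2708550
1/Y = 1/2708550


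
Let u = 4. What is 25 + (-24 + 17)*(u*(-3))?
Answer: 109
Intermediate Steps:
25 + (-24 + 17)*(u*(-3)) = 25 + (-24 + 17)*(4*(-3)) = 25 - 7*(-12) = 25 + 84 = 109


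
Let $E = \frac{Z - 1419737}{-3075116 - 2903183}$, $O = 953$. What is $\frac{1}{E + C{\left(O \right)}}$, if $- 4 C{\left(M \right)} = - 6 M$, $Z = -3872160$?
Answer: $\frac{11956598}{17102540635} \approx 0.00069911$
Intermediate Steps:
$C{\left(M \right)} = \frac{3 M}{2}$ ($C{\left(M \right)} = - \frac{\left(-6\right) M}{4} = \frac{3 M}{2}$)
$E = \frac{5291897}{5978299}$ ($E = \frac{-3872160 - 1419737}{-3075116 - 2903183} = - \frac{5291897}{-5978299} = \left(-5291897\right) \left(- \frac{1}{5978299}\right) = \frac{5291897}{5978299} \approx 0.88518$)
$\frac{1}{E + C{\left(O \right)}} = \frac{1}{\frac{5291897}{5978299} + \frac{3}{2} \cdot 953} = \frac{1}{\frac{5291897}{5978299} + \frac{2859}{2}} = \frac{1}{\frac{17102540635}{11956598}} = \frac{11956598}{17102540635}$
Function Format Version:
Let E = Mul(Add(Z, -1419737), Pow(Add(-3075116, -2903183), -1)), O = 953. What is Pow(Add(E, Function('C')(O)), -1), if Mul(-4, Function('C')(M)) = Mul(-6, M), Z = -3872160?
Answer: Rational(11956598, 17102540635) ≈ 0.00069911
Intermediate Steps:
Function('C')(M) = Mul(Rational(3, 2), M) (Function('C')(M) = Mul(Rational(-1, 4), Mul(-6, M)) = Mul(Rational(3, 2), M))
E = Rational(5291897, 5978299) (E = Mul(Add(-3872160, -1419737), Pow(Add(-3075116, -2903183), -1)) = Mul(-5291897, Pow(-5978299, -1)) = Mul(-5291897, Rational(-1, 5978299)) = Rational(5291897, 5978299) ≈ 0.88518)
Pow(Add(E, Function('C')(O)), -1) = Pow(Add(Rational(5291897, 5978299), Mul(Rational(3, 2), 953)), -1) = Pow(Add(Rational(5291897, 5978299), Rational(2859, 2)), -1) = Pow(Rational(17102540635, 11956598), -1) = Rational(11956598, 17102540635)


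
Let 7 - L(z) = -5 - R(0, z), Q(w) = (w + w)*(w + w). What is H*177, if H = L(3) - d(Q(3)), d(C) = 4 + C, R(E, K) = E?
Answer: -4956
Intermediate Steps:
Q(w) = 4*w**2 (Q(w) = (2*w)*(2*w) = 4*w**2)
L(z) = 12 (L(z) = 7 - (-5 - 1*0) = 7 - (-5 + 0) = 7 - 1*(-5) = 7 + 5 = 12)
H = -28 (H = 12 - (4 + 4*3**2) = 12 - (4 + 4*9) = 12 - (4 + 36) = 12 - 1*40 = 12 - 40 = -28)
H*177 = -28*177 = -4956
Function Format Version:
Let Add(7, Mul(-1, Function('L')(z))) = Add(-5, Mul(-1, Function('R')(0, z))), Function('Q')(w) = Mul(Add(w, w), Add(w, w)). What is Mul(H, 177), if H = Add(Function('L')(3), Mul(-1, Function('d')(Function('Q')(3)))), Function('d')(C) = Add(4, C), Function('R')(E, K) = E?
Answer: -4956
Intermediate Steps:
Function('Q')(w) = Mul(4, Pow(w, 2)) (Function('Q')(w) = Mul(Mul(2, w), Mul(2, w)) = Mul(4, Pow(w, 2)))
Function('L')(z) = 12 (Function('L')(z) = Add(7, Mul(-1, Add(-5, Mul(-1, 0)))) = Add(7, Mul(-1, Add(-5, 0))) = Add(7, Mul(-1, -5)) = Add(7, 5) = 12)
H = -28 (H = Add(12, Mul(-1, Add(4, Mul(4, Pow(3, 2))))) = Add(12, Mul(-1, Add(4, Mul(4, 9)))) = Add(12, Mul(-1, Add(4, 36))) = Add(12, Mul(-1, 40)) = Add(12, -40) = -28)
Mul(H, 177) = Mul(-28, 177) = -4956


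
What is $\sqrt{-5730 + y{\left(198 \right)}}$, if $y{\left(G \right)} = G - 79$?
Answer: $i \sqrt{5611} \approx 74.907 i$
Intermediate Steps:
$y{\left(G \right)} = -79 + G$
$\sqrt{-5730 + y{\left(198 \right)}} = \sqrt{-5730 + \left(-79 + 198\right)} = \sqrt{-5730 + 119} = \sqrt{-5611} = i \sqrt{5611}$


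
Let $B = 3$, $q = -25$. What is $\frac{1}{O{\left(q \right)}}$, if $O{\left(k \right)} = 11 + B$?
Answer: $\frac{1}{14} \approx 0.071429$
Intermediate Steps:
$O{\left(k \right)} = 14$ ($O{\left(k \right)} = 11 + 3 = 14$)
$\frac{1}{O{\left(q \right)}} = \frac{1}{14}$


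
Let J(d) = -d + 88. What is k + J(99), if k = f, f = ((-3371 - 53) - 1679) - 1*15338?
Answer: -20452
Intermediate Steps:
J(d) = 88 - d
f = -20441 (f = (-3424 - 1679) - 15338 = -5103 - 15338 = -20441)
k = -20441
k + J(99) = -20441 + (88 - 1*99) = -20441 + (88 - 99) = -20441 - 11 = -20452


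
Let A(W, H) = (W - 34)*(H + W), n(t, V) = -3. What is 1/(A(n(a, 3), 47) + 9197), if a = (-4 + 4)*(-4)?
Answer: 1/7569 ≈ 0.00013212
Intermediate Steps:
a = 0 (a = 0*(-4) = 0)
A(W, H) = (-34 + W)*(H + W)
1/(A(n(a, 3), 47) + 9197) = 1/(((-3)² - 34*47 - 34*(-3) + 47*(-3)) + 9197) = 1/((9 - 1598 + 102 - 141) + 9197) = 1/(-1628 + 9197) = 1/7569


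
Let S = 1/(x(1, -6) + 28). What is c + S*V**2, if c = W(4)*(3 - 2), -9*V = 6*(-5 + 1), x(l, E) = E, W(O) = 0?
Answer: 32/99 ≈ 0.32323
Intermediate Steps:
V = 8/3 (V = -2*(-5 + 1)/3 = -2*(-4)/3 = -1/9*(-24) = 8/3 ≈ 2.6667)
c = 0 (c = 0*(3 - 2) = 0*1 = 0)
S = 1/22 (S = 1/(-6 + 28) = 1/22 ≈ 0.045455)
c + S*V**2 = 0 + (8/3)**2/22 = 0 + (1/22)*(64/9) = 0 + 32/99 = 32/99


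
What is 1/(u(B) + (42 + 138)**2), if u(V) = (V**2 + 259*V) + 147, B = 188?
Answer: 1/116583 ≈ 8.5776e-6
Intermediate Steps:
u(V) = 147 + V**2 + 259*V
1/(u(B) + (42 + 138)**2) = 1/((147 + 188**2 + 259*188) + (42 + 138)**2) = 1/((147 + 35344 + 48692) + 180**2) = 1/(84183 + 32400) = 1/116583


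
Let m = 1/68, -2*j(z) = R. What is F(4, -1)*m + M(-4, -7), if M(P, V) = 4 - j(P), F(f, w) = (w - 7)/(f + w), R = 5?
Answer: 659/102 ≈ 6.4608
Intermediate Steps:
j(z) = -5/2 (j(z) = -½*5 = -5/2)
F(f, w) = (-7 + w)/(f + w)
M(P, V) = 13/2 (M(P, V) = 4 - 1*(-5/2) = 4 + 5/2 = 13/2)
m = 1/68 ≈ 0.014706
F(4, -1)*m + M(-4, -7) = ((-7 - 1)/(4 - 1))*(1/68) + 13/2 = (-8/3)*(1/68) + 13/2 = ((⅓)*(-8))*(1/68) + 13/2 = -8/3*1/68 + 13/2 = -2/51 + 13/2 = 659/102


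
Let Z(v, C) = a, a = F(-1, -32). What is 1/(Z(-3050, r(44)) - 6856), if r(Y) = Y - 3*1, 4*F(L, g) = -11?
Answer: -4/27435 ≈ -0.00014580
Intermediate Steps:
F(L, g) = -11/4 (F(L, g) = (¼)*(-11) = -11/4)
r(Y) = -3 + Y (r(Y) = Y - 3 = -3 + Y)
a = -11/4 ≈ -2.7500
Z(v, C) = -11/4
1/(Z(-3050, r(44)) - 6856) = 1/(-11/4 - 6856) = 1/(-27435/4) = -4/27435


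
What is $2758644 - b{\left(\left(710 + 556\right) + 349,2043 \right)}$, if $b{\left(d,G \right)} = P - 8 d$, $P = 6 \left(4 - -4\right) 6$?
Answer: $2771276$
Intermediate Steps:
$P = 288$ ($P = 6 \left(4 + 4\right) 6 = 6 \cdot 8 \cdot 6 = 48 \cdot 6 = 288$)
$b{\left(d,G \right)} = 288 - 8 d$
$2758644 - b{\left(\left(710 + 556\right) + 349,2043 \right)} = 2758644 - \left(288 - 8 \left(\left(710 + 556\right) + 349\right)\right) = 2758644 - \left(288 - 8 \left(1266 + 349\right)\right) = 2758644 - \left(288 - 12920\right) = 2758644 - -12632 = 2758644 + 12632 = 2771276$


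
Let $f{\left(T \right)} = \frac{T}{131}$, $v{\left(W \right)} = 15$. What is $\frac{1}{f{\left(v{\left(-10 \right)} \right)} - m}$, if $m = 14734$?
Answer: $- \frac{131}{1930139} \approx -6.7871 \cdot 10^{-5}$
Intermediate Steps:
$f{\left(T \right)} = \frac{T}{131}$ ($f{\left(T \right)} = T \frac{1}{131} = \frac{T}{131}$)
$\frac{1}{f{\left(v{\left(-10 \right)} \right)} - m} = \frac{1}{\frac{1}{131} \cdot 15 - 14734} = \frac{1}{\frac{15}{131} - 14734} = \frac{1}{- \frac{1930139}{131}} = - \frac{131}{1930139}$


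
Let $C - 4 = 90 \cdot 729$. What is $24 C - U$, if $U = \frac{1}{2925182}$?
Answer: $\frac{4606389401951}{2925182} \approx 1.5747 \cdot 10^{6}$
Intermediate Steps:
$U = \frac{1}{2925182} \approx 3.4186 \cdot 10^{-7}$
$C = 65614$ ($C = 4 + 90 \cdot 729 = 4 + 65610 = 65614$)
$24 C - U = 24 \cdot 65614 - \frac{1}{2925182} = 1574736 - \frac{1}{2925182} = \frac{4606389401951}{2925182}$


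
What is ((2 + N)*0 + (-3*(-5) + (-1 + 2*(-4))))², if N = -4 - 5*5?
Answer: 36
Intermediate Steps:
N = -29 (N = -4 - 25 = -29)
((2 + N)*0 + (-3*(-5) + (-1 + 2*(-4))))² = ((2 - 29)*0 + (-3*(-5) + (-1 + 2*(-4))))² = (-27*0 + (15 + (-1 - 8)))² = (0 + (15 - 9))² = (0 + 6)² = 6² = 36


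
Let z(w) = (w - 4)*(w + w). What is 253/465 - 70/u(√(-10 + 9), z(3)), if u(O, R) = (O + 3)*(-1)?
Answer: 10018/465 - 7*I ≈ 21.544 - 7.0*I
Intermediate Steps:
z(w) = 2*w*(-4 + w) (z(w) = (-4 + w)*(2*w) = 2*w*(-4 + w))
u(O, R) = -3 - O (u(O, R) = (3 + O)*(-1) = -3 - O)
253/465 - 70/u(√(-10 + 9), z(3)) = 253/465 - 70/(-3 - √(-10 + 9)) = 253*(1/465) - 70/(-3 - √(-1)) = 253/465 - 70*(-3 + I)/10 = 253/465 - 7*(-3 + I)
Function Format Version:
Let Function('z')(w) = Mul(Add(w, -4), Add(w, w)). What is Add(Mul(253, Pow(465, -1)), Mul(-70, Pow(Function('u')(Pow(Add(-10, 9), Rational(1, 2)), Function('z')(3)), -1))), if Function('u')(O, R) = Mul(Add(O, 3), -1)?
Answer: Add(Rational(10018, 465), Mul(-7, I)) ≈ Add(21.544, Mul(-7.0000, I))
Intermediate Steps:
Function('z')(w) = Mul(2, w, Add(-4, w)) (Function('z')(w) = Mul(Add(-4, w), Mul(2, w)) = Mul(2, w, Add(-4, w)))
Function('u')(O, R) = Add(-3, Mul(-1, O)) (Function('u')(O, R) = Mul(Add(3, O), -1) = Add(-3, Mul(-1, O)))
Add(Mul(253, Pow(465, -1)), Mul(-70, Pow(Function('u')(Pow(Add(-10, 9), Rational(1, 2)), Function('z')(3)), -1))) = Add(Mul(253, Pow(465, -1)), Mul(-70, Pow(Add(-3, Mul(-1, Pow(Add(-10, 9), Rational(1, 2)))), -1))) = Add(Mul(253, Rational(1, 465)), Mul(-70, Pow(Add(-3, Mul(-1, Pow(-1, Rational(1, 2)))), -1))) = Add(Rational(253, 465), Mul(-70, Pow(Add(-3, Mul(-1, I)), -1))) = Add(Rational(253, 465), Mul(-70, Mul(Rational(1, 10), Add(-3, I)))) = Add(Rational(253, 465), Mul(-7, Add(-3, I)))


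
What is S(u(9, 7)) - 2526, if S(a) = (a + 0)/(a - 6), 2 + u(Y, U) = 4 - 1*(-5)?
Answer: -2519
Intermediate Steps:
u(Y, U) = 7 (u(Y, U) = -2 + (4 - 1*(-5)) = -2 + (4 + 5) = -2 + 9 = 7)
S(a) = a/(-6 + a)
S(u(9, 7)) - 2526 = 7/(-6 + 7) - 2526 = 7/1 - 2526 = 7*1 - 2526 = 7 - 2526 = -2519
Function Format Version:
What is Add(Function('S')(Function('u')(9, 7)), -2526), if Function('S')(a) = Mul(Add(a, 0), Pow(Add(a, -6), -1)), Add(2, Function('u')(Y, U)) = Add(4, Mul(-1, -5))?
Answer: -2519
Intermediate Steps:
Function('u')(Y, U) = 7 (Function('u')(Y, U) = Add(-2, Add(4, Mul(-1, -5))) = Add(-2, Add(4, 5)) = Add(-2, 9) = 7)
Function('S')(a) = Mul(a, Pow(Add(-6, a), -1))
Add(Function('S')(Function('u')(9, 7)), -2526) = Add(Mul(7, Pow(Add(-6, 7), -1)), -2526) = Add(Mul(7, Pow(1, -1)), -2526) = Add(Mul(7, 1), -2526) = Add(7, -2526) = -2519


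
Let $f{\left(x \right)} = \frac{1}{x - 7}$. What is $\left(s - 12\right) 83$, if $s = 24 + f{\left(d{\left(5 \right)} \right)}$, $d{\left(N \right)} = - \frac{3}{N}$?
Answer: $\frac{37433}{38} \approx 985.08$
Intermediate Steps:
$f{\left(x \right)} = \frac{1}{-7 + x}$
$s = \frac{907}{38}$ ($s = 24 + \frac{1}{-7 - \frac{3}{5}} = 24 + \frac{1}{- \frac{38}{5}} = 24 - \frac{5}{38} = \frac{907}{38} \approx 23.868$)
$\left(s - 12\right) 83 = \left(\frac{907}{38} - 12\right) 83 = \frac{451}{38} \cdot 83 = \frac{37433}{38}$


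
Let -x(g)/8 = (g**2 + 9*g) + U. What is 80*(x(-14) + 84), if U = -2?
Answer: -36800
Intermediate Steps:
x(g) = 16 - 72*g - 8*g**2 (x(g) = -8*((g**2 + 9*g) - 2) = -8*(-2 + g**2 + 9*g) = 16 - 72*g - 8*g**2)
80*(x(-14) + 84) = 80*((16 - 72*(-14) - 8*(-14)**2) + 84) = 80*((16 + 1008 - 8*196) + 84) = 80*((16 + 1008 - 1568) + 84) = 80*(-544 + 84) = 80*(-460) = -36800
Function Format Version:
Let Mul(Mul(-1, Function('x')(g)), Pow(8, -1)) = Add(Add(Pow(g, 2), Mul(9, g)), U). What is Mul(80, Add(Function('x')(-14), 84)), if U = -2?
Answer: -36800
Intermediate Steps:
Function('x')(g) = Add(16, Mul(-72, g), Mul(-8, Pow(g, 2))) (Function('x')(g) = Mul(-8, Add(Add(Pow(g, 2), Mul(9, g)), -2)) = Mul(-8, Add(-2, Pow(g, 2), Mul(9, g))) = Add(16, Mul(-72, g), Mul(-8, Pow(g, 2))))
Mul(80, Add(Function('x')(-14), 84)) = Mul(80, Add(Add(16, Mul(-72, -14), Mul(-8, Pow(-14, 2))), 84)) = Mul(80, Add(Add(16, 1008, Mul(-8, 196)), 84)) = Mul(80, Add(Add(16, 1008, -1568), 84)) = Mul(80, Add(-544, 84)) = Mul(80, -460) = -36800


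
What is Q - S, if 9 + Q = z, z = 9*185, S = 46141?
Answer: -44485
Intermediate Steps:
z = 1665
Q = 1656 (Q = -9 + 1665 = 1656)
Q - S = 1656 - 1*46141 = 1656 - 46141 = -44485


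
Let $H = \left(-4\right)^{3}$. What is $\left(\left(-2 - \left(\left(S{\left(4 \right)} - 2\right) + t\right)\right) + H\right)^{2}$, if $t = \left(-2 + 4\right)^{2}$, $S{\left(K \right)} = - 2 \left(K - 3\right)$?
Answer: $4356$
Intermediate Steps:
$S{\left(K \right)} = 6 - 2 K$ ($S{\left(K \right)} = - 2 \left(-3 + K\right) = 6 - 2 K$)
$t = 4$ ($t = 2^{2} = 4$)
$H = -64$
$\left(\left(-2 - \left(\left(S{\left(4 \right)} - 2\right) + t\right)\right) + H\right)^{2} = \left(\left(-2 - \left(\left(\left(6 - 8\right) - 2\right) + 4\right)\right) - 64\right)^{2} = \left(\left(-2 - \left(\left(-2 - 2\right) + 4\right)\right) - 64\right)^{2} = \left(\left(-2 - \left(-4 + 4\right)\right) - 64\right)^{2} = \left(\left(-2 - 0\right) - 64\right)^{2} = \left(\left(-2 + 0\right) - 64\right)^{2} = \left(-2 - 64\right)^{2} = \left(-66\right)^{2} = 4356$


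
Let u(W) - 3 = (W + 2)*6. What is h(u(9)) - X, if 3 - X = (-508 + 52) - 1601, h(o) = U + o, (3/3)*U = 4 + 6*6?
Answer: -1951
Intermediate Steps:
u(W) = 15 + 6*W (u(W) = 3 + (W + 2)*6 = 3 + (2 + W)*6 = 3 + (12 + 6*W) = 15 + 6*W)
U = 40 (U = 4 + 6*6 = 4 + 36 = 40)
h(o) = 40 + o
X = 2060 (X = 3 - ((-508 + 52) - 1601) = 3 - (-456 - 1601) = 3 - 1*(-2057) = 3 + 2057 = 2060)
h(u(9)) - X = (40 + (15 + 6*9)) - 1*2060 = (40 + (15 + 54)) - 2060 = (40 + 69) - 2060 = 109 - 2060 = -1951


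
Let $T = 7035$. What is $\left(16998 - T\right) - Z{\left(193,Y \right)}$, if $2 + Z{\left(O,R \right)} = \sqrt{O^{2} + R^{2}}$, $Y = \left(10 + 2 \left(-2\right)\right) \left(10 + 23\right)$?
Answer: $9965 - \sqrt{76453} \approx 9688.5$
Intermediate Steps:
$Y = 198$ ($Y = \left(10 - 4\right) 33 = 6 \cdot 33 = 198$)
$Z{\left(O,R \right)} = -2 + \sqrt{O^{2} + R^{2}}$
$\left(16998 - T\right) - Z{\left(193,Y \right)} = \left(16998 - 7035\right) - \left(-2 + \sqrt{193^{2} + 198^{2}}\right) = \left(16998 - 7035\right) - \left(-2 + \sqrt{37249 + 39204}\right) = 9963 - \left(-2 + \sqrt{76453}\right) = 9963 + \left(2 - \sqrt{76453}\right) = 9965 - \sqrt{76453}$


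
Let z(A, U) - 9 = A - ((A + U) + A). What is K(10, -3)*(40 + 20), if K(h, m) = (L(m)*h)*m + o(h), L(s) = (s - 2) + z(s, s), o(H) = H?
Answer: -17400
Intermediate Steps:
z(A, U) = 9 - A - U (z(A, U) = 9 + (A - ((A + U) + A)) = 9 + (A - (U + 2*A)) = 9 + (A + (-U - 2*A)) = 9 + (-A - U) = 9 - A - U)
L(s) = 7 - s (L(s) = (s - 2) + (9 - s - s) = (-2 + s) + (9 - 2*s) = 7 - s)
K(h, m) = h + h*m*(7 - m) (K(h, m) = ((7 - m)*h)*m + h = (h*(7 - m))*m + h = h*m*(7 - m) + h = h + h*m*(7 - m))
K(10, -3)*(40 + 20) = (10*(1 - 1*(-3)*(-7 - 3)))*(40 + 20) = (10*(1 - 1*(-3)*(-10)))*60 = (10*(1 - 30))*60 = (10*(-29))*60 = -290*60 = -17400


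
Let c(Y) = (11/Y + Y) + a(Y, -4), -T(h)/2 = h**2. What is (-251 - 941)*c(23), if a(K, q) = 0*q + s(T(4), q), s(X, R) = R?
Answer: -534016/23 ≈ -23218.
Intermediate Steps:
T(h) = -2*h**2
a(K, q) = q (a(K, q) = 0*q + q = 0 + q = q)
c(Y) = -4 + Y + 11/Y (c(Y) = (11/Y + Y) - 4 = (Y + 11/Y) - 4 = -4 + Y + 11/Y)
(-251 - 941)*c(23) = (-251 - 941)*(-4 + 23 + 11/23) = -1192*(-4 + 23 + 11*(1/23)) = -1192*(-4 + 23 + 11/23) = -1192*448/23 = -534016/23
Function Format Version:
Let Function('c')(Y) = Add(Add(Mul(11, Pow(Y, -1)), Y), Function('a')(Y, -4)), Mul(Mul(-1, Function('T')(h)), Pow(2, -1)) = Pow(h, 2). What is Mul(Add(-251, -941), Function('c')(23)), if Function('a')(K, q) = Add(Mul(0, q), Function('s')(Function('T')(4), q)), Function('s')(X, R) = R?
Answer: Rational(-534016, 23) ≈ -23218.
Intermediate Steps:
Function('T')(h) = Mul(-2, Pow(h, 2))
Function('a')(K, q) = q (Function('a')(K, q) = Add(Mul(0, q), q) = Add(0, q) = q)
Function('c')(Y) = Add(-4, Y, Mul(11, Pow(Y, -1))) (Function('c')(Y) = Add(Add(Mul(11, Pow(Y, -1)), Y), -4) = Add(Add(Y, Mul(11, Pow(Y, -1))), -4) = Add(-4, Y, Mul(11, Pow(Y, -1))))
Mul(Add(-251, -941), Function('c')(23)) = Mul(Add(-251, -941), Add(-4, 23, Mul(11, Pow(23, -1)))) = Mul(-1192, Add(-4, 23, Mul(11, Rational(1, 23)))) = Mul(-1192, Add(-4, 23, Rational(11, 23))) = Mul(-1192, Rational(448, 23)) = Rational(-534016, 23)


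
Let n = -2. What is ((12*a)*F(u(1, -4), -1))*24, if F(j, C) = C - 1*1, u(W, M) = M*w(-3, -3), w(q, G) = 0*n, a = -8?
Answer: 4608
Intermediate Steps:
w(q, G) = 0 (w(q, G) = 0*(-2) = 0)
u(W, M) = 0 (u(W, M) = M*0 = 0)
F(j, C) = -1 + C (F(j, C) = C - 1 = -1 + C)
((12*a)*F(u(1, -4), -1))*24 = ((12*(-8))*(-1 - 1))*24 = -96*(-2)*24 = 192*24 = 4608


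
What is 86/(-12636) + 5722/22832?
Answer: 8792455/36063144 ≈ 0.24381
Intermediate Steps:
86/(-12636) + 5722/22832 = 86*(-1/12636) + 5722*(1/22832) = -43/6318 + 2861/11416 = 8792455/36063144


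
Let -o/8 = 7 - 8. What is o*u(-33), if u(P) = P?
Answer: -264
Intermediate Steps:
o = 8 (o = -8*(7 - 8) = -8*(-1) = 8)
o*u(-33) = 8*(-33) = -264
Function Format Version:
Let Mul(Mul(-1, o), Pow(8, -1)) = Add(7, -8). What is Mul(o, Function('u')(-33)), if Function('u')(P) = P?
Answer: -264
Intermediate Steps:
o = 8 (o = Mul(-8, Add(7, -8)) = Mul(-8, -1) = 8)
Mul(o, Function('u')(-33)) = Mul(8, -33) = -264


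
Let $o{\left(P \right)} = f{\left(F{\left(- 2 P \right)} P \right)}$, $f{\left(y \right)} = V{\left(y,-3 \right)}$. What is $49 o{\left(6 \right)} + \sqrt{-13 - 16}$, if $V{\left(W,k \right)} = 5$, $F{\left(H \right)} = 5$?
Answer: $245 + i \sqrt{29} \approx 245.0 + 5.3852 i$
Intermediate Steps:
$f{\left(y \right)} = 5$
$o{\left(P \right)} = 5$
$49 o{\left(6 \right)} + \sqrt{-13 - 16} = 49 \cdot 5 + \sqrt{-13 - 16} = 245 + \sqrt{-29} = 245 + i \sqrt{29}$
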